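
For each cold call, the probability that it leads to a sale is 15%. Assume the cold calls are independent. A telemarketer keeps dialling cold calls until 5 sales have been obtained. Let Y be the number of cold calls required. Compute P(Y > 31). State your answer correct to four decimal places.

Needing more than 31 cold calls ⇔ fewer than 5 successes in the first 31. With X ~ Binomial(31, 0.15), P(Y > 31) = P(X ≤ 4).
  k=0: C(31,0)·0.15^0·0.85^31 = 0.006486
  k=1: C(31,1)·0.15^1·0.85^30 = 0.035483
  k=2: C(31,2)·0.15^2·0.85^29 = 0.093926
  k=3: C(31,3)·0.15^3·0.85^28 = 0.160226
  k=4: C(31,4)·0.15^4·0.85^27 = 0.197926
P(X ≤ 4) = 0.494047

0.4940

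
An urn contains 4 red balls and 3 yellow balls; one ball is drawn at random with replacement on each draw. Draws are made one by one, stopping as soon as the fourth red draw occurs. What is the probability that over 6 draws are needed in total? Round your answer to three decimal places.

0.515

Needing more than 6 draws ⇔ fewer than 4 successes in the first 6. With X ~ Binomial(6, 0.571429), P(Y > 6) = P(X ≤ 3).
  k=0: C(6,0)·0.571429^0·0.428571^6 = 0.00620
  k=1: C(6,1)·0.571429^1·0.428571^5 = 0.04957
  k=2: C(6,2)·0.571429^2·0.428571^4 = 0.16524
  k=3: C(6,3)·0.571429^3·0.428571^3 = 0.29376
P(X ≤ 3) = 0.51476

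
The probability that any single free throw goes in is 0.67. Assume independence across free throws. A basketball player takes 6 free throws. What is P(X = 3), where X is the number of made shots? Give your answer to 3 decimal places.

X ~ Binomial(n=6, p=0.67).
P(X=3) = C(6,3) · p^3 · (1−p)^3
= 20 · 0.30076 · 0.035937 = 0.21617

0.216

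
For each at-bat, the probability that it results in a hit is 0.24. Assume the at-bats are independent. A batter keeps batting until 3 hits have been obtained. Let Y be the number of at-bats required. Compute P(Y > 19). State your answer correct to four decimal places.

Needing more than 19 at-bats ⇔ fewer than 3 successes in the first 19. With X ~ Binomial(19, 0.24), P(Y > 19) = P(X ≤ 2).
  k=0: C(19,0)·0.24^0·0.76^19 = 0.005438
  k=1: C(19,1)·0.24^1·0.76^18 = 0.032629
  k=2: C(19,2)·0.24^2·0.76^17 = 0.092736
P(X ≤ 2) = 0.130804

0.1308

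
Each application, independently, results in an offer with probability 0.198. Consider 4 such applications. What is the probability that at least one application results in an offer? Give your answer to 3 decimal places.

P(at least one) = 1 − P(none) = 1 − (1 − 0.198)^4
= 1 − 0.41371 = 0.58629

0.586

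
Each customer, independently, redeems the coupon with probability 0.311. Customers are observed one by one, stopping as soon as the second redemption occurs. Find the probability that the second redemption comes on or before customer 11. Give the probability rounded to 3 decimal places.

0.901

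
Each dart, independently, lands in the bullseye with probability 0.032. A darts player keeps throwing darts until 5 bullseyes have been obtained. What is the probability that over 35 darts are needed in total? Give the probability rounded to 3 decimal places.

Needing more than 35 darts ⇔ fewer than 5 successes in the first 35. With X ~ Binomial(35, 0.032), P(Y > 35) = P(X ≤ 4).
  k=0: C(35,0)·0.032^0·0.968^35 = 0.32036
  k=1: C(35,1)·0.032^1·0.968^34 = 0.37066
  k=2: C(35,2)·0.032^2·0.968^33 = 0.20831
  k=3: C(35,3)·0.032^3·0.968^32 = 0.07575
  k=4: C(35,4)·0.032^4·0.968^31 = 0.02003
P(X ≤ 4) = 0.99511

0.995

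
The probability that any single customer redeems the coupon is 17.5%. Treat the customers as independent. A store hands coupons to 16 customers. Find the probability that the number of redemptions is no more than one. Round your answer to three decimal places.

0.202

X ~ Binomial(16, 0.175); P(X ≤ 1) = Σ C(16,k) p^k (1−p)^(16−k) over k:
  k=0: C(16,0)·0.175^0·0.825^16 = 0.04605
  k=1: C(16,1)·0.175^1·0.825^15 = 0.15630
Total = 0.20236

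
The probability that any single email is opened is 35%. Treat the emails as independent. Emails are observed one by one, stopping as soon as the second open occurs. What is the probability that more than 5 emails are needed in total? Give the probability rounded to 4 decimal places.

0.4284

Needing more than 5 emails ⇔ fewer than 2 successes in the first 5. With X ~ Binomial(5, 0.35), P(Y > 5) = P(X ≤ 1).
  k=0: C(5,0)·0.35^0·0.65^5 = 0.116029
  k=1: C(5,1)·0.35^1·0.65^4 = 0.312386
P(X ≤ 1) = 0.428415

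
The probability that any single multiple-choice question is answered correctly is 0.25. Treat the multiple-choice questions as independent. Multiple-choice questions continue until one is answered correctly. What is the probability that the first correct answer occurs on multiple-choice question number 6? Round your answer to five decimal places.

0.05933

Geometric (trials to first success), p = 0.25.
P(Y = 6) = (1−p)^5 · p = 0.2373 · 0.25 = 0.0593262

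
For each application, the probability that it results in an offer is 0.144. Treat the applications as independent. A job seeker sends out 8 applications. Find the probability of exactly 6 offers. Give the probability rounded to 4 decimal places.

X ~ Binomial(n=8, p=0.144).
P(X=6) = C(8,6) · p^6 · (1−p)^2
= 28 · 8.9161e-06 · 0.73274 = 0.000183

0.0002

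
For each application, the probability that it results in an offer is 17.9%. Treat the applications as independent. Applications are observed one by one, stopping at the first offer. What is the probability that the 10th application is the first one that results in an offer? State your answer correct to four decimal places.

Geometric (trials to first success), p = 0.179.
P(Y = 10) = (1−p)^9 · p = 0.16947 · 0.179 = 0.030335

0.0303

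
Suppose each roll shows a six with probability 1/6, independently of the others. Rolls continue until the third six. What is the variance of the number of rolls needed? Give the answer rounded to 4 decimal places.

90.0000

Y = total rolls until the third success; negative binomial with r=3, p=0.166667.
Var(Y) = r(1−p)/p² = 3·0.833333 / 0.166667² = 90.000000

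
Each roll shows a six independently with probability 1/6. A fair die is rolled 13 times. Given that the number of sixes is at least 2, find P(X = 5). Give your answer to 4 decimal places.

0.0580

X ~ Binomial(13, 0.166667). Want P(X=5 | X≥2) = P(X=5) / P(X≥2).
P(X=5) = C(13,5)·0.166667^5·0.833333^8 = 0.038492
P(X≥2) = 1 − 0.093464 − 0.243006 = 0.663530
Ratio = 0.038492 / 0.663530 = 0.058011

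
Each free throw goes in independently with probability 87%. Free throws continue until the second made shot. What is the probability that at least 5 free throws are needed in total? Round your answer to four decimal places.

Needing more than 4 free throws ⇔ fewer than 2 successes in the first 4. With X ~ Binomial(4, 0.87), P(Y > 4) = P(X ≤ 1).
  k=0: C(4,0)·0.87^0·0.13^4 = 0.000286
  k=1: C(4,1)·0.87^1·0.13^3 = 0.007646
P(X ≤ 1) = 0.007931

0.0079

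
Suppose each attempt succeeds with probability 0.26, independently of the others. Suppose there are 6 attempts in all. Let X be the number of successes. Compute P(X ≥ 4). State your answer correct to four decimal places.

0.0431

X ~ Binomial(6, 0.26); P(X ≥ 4) = Σ C(6,k) p^k (1−p)^(6−k) over k:
  k=4: C(6,4)·0.26^4·0.74^2 = 0.037536
  k=5: C(6,5)·0.26^5·0.74^1 = 0.005275
  k=6: C(6,6)·0.26^6·0.74^0 = 0.000309
Total = 0.043120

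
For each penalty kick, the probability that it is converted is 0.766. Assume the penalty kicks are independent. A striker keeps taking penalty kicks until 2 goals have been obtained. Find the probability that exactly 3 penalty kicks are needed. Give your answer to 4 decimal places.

Y = trial on which the second success occurs; negative binomial, r=2, p=0.766.
P(Y=3) = C(2,1) · p^2 · (1−p)^1
= 2 · 0.58676 · 0.234 = 0.274602

0.2746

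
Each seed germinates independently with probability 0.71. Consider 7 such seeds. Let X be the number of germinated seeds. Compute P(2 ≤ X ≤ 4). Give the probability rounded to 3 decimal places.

0.327

X ~ Binomial(7, 0.71); P(2 ≤ X ≤ 4) = Σ C(7,k) p^k (1−p)^(7−k) over k:
  k=2: C(7,2)·0.71^2·0.29^5 = 0.02171
  k=3: C(7,3)·0.71^3·0.29^4 = 0.08860
  k=4: C(7,4)·0.71^4·0.29^3 = 0.21692
Total = 0.32723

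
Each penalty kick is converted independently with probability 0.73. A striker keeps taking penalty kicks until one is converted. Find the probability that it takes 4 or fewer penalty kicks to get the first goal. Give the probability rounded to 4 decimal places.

Y = number of penalty kicks to the first success; geometric, p = 0.73.
P(Y ≤ 4) = 1 − (1−p)^4 = 1 − 0.005314 = 0.994686

0.9947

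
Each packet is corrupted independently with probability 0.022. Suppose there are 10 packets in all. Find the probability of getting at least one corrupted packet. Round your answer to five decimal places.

0.19945

P(at least one) = 1 − P(none) = 1 − (1 − 0.022)^10
= 1 − 0.8005502 = 0.1994498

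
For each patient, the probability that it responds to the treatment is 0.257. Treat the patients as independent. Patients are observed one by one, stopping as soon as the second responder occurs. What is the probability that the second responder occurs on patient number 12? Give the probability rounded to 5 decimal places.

Y = trial on which the second success occurs; negative binomial, r=2, p=0.257.
P(Y=12) = C(11,1) · p^2 · (1−p)^10
= 11 · 0.066049 · 0.051273 = 0.0372518

0.03725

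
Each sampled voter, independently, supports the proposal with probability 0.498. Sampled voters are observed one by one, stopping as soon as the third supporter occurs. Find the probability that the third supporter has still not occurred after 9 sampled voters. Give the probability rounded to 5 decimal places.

0.09183

Needing more than 9 sampled voters ⇔ fewer than 3 successes in the first 9. With X ~ Binomial(9, 0.498), P(Y > 9) = P(X ≤ 2).
  k=0: C(9,0)·0.498^0·0.502^9 = 0.0020246
  k=1: C(9,1)·0.498^1·0.502^8 = 0.0180760
  k=2: C(9,2)·0.498^2·0.502^7 = 0.0717277
P(X ≤ 2) = 0.0918283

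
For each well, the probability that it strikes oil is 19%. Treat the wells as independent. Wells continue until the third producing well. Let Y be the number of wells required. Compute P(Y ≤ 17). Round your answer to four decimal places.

Finishing within 17 wells ⇔ at least 3 successes in the first 17. With X ~ Binomial(17, 0.19), P(Y ≤ 17) = 1 − P(X ≤ 2).
  k=0: C(17,0)·0.19^0·0.81^17 = 0.027813
  k=1: C(17,1)·0.19^1·0.81^16 = 0.110908
  k=2: C(17,2)·0.19^2·0.81^15 = 0.208124
1 − 0.346844 = 0.653156

0.6532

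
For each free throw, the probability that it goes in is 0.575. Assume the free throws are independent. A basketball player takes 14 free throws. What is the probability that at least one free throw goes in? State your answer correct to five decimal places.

0.99999

P(at least one) = 1 − P(none) = 1 − (1 − 0.575)^14
= 1 − 0.0000063 = 0.9999937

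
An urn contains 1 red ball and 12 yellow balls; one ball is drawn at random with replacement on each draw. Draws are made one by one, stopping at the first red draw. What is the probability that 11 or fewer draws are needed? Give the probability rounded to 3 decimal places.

0.585

Y = number of draws to the first success; geometric, p = 0.076923.
P(Y ≤ 11) = 1 − (1−p)^11 = 1 − 0.41459 = 0.58541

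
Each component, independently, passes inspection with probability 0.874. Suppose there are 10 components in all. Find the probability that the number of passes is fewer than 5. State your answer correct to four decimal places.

0.0005

X ~ Binomial(10, 0.874); P(X ≤ 4) = Σ C(10,k) p^k (1−p)^(10−k) over k:
  k=0: C(10,0)·0.874^0·0.126^10 = 0.000000
  k=1: C(10,1)·0.874^1·0.126^9 = 0.000000
  k=2: C(10,2)·0.874^2·0.126^8 = 0.000002
  k=3: C(10,3)·0.874^3·0.126^7 = 0.000040
  k=4: C(10,4)·0.874^4·0.126^6 = 0.000490
Total = 0.000533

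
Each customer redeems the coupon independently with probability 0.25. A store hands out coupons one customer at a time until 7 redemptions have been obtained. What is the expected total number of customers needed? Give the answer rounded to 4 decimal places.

28.0000

Y = total customers until the seventh success; negative binomial with r=7, p=0.25.
E[Y] = r / p = 7 / 0.25 = 28.000000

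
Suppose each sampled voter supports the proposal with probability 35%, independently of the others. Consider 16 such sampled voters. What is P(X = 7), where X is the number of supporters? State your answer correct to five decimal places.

X ~ Binomial(n=16, p=0.35).
P(X=7) = C(16,7) · p^7 · (1−p)^9
= 11440 · 0.00064339 · 0.020712 = 0.1524483

0.15245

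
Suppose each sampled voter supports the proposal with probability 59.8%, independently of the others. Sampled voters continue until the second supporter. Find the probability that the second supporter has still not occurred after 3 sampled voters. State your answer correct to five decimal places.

0.35488

Needing more than 3 sampled voters ⇔ fewer than 2 successes in the first 3. With X ~ Binomial(3, 0.598), P(Y > 3) = P(X ≤ 1).
  k=0: C(3,0)·0.598^0·0.402^3 = 0.0649648
  k=1: C(3,1)·0.598^1·0.402^2 = 0.2899176
P(X ≤ 1) = 0.3548824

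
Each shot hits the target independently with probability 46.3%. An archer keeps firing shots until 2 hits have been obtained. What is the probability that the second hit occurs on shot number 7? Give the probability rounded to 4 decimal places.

Y = trial on which the second success occurs; negative binomial, r=2, p=0.463.
P(Y=7) = C(6,1) · p^2 · (1−p)^5
= 6 · 0.21437 · 0.044655 = 0.057436

0.0574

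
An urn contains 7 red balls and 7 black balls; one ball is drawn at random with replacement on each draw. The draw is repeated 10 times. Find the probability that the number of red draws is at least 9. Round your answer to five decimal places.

X ~ Binomial(10, 0.50); P(X ≥ 9) = Σ C(10,k) p^k (1−p)^(10−k) over k:
  k=9: C(10,9)·0.50^9·0.50^1 = 0.0097656
  k=10: C(10,10)·0.50^10·0.50^0 = 0.0009766
Total = 0.0107422

0.01074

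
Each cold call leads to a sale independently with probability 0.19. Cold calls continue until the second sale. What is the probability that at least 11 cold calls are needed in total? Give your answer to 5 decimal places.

Needing more than 10 cold calls ⇔ fewer than 2 successes in the first 10. With X ~ Binomial(10, 0.19), P(Y > 10) = P(X ≤ 1).
  k=0: C(10,0)·0.19^0·0.81^10 = 0.1215767
  k=1: C(10,1)·0.19^1·0.81^9 = 0.2851798
P(X ≤ 1) = 0.4067565

0.40676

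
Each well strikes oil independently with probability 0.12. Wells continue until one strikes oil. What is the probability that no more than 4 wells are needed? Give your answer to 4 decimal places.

0.4003

Y = number of wells to the first success; geometric, p = 0.12.
P(Y ≤ 4) = 1 − (1−p)^4 = 1 − 0.599695 = 0.400305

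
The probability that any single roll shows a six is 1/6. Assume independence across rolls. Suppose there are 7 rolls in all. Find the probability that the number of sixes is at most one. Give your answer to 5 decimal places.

X ~ Binomial(7, 0.166667); P(X ≤ 1) = Σ C(7,k) p^k (1−p)^(7−k) over k:
  k=0: C(7,0)·0.166667^0·0.833333^7 = 0.2790816
  k=1: C(7,1)·0.166667^1·0.833333^6 = 0.3907143
Total = 0.6697960

0.66980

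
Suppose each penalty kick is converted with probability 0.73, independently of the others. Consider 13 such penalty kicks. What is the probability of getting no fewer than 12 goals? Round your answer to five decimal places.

0.09710

X ~ Binomial(13, 0.73); P(X ≥ 12) = Σ C(13,k) p^k (1−p)^(13−k) over k:
  k=12: C(13,12)·0.73^12·0.27^1 = 0.0803862
  k=13: C(13,13)·0.73^13·0.27^0 = 0.0167185
Total = 0.0971047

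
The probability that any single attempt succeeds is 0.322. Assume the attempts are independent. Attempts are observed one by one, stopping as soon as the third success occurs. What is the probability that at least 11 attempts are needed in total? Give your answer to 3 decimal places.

0.326

Needing more than 10 attempts ⇔ fewer than 3 successes in the first 10. With X ~ Binomial(10, 0.322), P(Y > 10) = P(X ≤ 2).
  k=0: C(10,0)·0.322^0·0.678^10 = 0.02053
  k=1: C(10,1)·0.322^1·0.678^9 = 0.09748
  k=2: C(10,2)·0.322^2·0.678^8 = 0.20833
P(X ≤ 2) = 0.32634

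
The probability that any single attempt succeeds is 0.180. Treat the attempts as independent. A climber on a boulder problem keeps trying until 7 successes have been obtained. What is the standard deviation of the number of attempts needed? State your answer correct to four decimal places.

Y = total attempts until the seventh success; negative binomial with r=7, p=0.18.
SD(Y) = √[r(1−p)/p²] = √(177.160494) = 13.310165

13.3102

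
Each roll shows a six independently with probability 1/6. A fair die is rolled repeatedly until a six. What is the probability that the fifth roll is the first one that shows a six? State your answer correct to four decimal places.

0.0804

Geometric (trials to first success), p = 0.166667.
P(Y = 5) = (1−p)^4 · p = 0.48225 · 0.166667 = 0.080376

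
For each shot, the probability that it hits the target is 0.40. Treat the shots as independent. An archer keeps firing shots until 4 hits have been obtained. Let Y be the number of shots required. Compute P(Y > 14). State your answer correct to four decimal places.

0.1243

Needing more than 14 shots ⇔ fewer than 4 successes in the first 14. With X ~ Binomial(14, 0.40), P(Y > 14) = P(X ≤ 3).
  k=0: C(14,0)·0.40^0·0.60^14 = 0.000784
  k=1: C(14,1)·0.40^1·0.60^13 = 0.007314
  k=2: C(14,2)·0.40^2·0.60^12 = 0.031694
  k=3: C(14,3)·0.40^3·0.60^11 = 0.084517
P(X ≤ 3) = 0.124309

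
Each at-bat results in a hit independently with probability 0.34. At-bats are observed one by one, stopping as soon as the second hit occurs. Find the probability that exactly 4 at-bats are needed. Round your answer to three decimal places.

0.151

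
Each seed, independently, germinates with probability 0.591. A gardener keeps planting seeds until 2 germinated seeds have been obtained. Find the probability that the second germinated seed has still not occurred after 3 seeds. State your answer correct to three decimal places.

0.365

Needing more than 3 seeds ⇔ fewer than 2 successes in the first 3. With X ~ Binomial(3, 0.591), P(Y > 3) = P(X ≤ 1).
  k=0: C(3,0)·0.591^0·0.409^3 = 0.06842
  k=1: C(3,1)·0.591^1·0.409^2 = 0.29659
P(X ≤ 1) = 0.36501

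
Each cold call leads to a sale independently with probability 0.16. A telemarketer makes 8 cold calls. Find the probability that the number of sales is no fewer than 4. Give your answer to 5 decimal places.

0.02667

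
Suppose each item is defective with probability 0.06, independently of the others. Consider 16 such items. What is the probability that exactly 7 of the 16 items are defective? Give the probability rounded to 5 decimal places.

X ~ Binomial(n=16, p=0.06).
P(X=7) = C(16,7) · p^7 · (1−p)^9
= 11440 · 2.7994e-09 · 0.57299 = 0.0000183

0.00002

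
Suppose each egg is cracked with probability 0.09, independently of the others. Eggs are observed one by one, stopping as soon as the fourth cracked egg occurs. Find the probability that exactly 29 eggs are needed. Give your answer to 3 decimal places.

0.020

Y = trial on which the fourth success occurs; negative binomial, r=4, p=0.09.
P(Y=29) = C(28,3) · p^4 · (1−p)^25
= 3276 · 6.561e-05 · 0.094631 = 0.02034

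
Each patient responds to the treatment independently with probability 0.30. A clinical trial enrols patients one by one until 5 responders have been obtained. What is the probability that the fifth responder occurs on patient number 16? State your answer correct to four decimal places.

0.0656

Y = trial on which the fifth success occurs; negative binomial, r=5, p=0.30.
P(Y=16) = C(15,4) · p^5 · (1−p)^11
= 1365 · 0.00243 · 0.019773 = 0.065587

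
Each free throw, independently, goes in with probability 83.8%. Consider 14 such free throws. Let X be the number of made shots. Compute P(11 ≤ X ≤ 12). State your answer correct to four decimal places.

0.5079

X ~ Binomial(14, 0.838); P(11 ≤ X ≤ 12) = Σ C(14,k) p^k (1−p)^(14−k) over k:
  k=11: C(14,11)·0.838^11·0.162^3 = 0.221478
  k=12: C(14,12)·0.838^12·0.162^2 = 0.286418
Total = 0.507896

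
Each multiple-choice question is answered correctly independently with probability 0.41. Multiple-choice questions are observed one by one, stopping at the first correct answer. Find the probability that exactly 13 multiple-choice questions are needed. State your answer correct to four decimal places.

Geometric (trials to first success), p = 0.41.
P(Y = 13) = (1−p)^12 · p = 0.0017792 · 0.41 = 0.000729

0.0007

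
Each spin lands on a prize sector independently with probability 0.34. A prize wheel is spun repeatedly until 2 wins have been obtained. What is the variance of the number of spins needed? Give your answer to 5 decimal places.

Y = total spins until the second success; negative binomial with r=2, p=0.34.
Var(Y) = r(1−p)/p² = 2·0.66 / 0.34² = 11.4186851

11.41869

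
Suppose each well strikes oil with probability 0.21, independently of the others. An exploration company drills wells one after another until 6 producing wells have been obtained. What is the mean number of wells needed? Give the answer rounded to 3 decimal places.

Y = total wells until the sixth success; negative binomial with r=6, p=0.21.
E[Y] = r / p = 6 / 0.21 = 28.57143

28.571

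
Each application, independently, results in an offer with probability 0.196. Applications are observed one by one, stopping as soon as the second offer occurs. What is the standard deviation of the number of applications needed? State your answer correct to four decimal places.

6.4697

Y = total applications until the second success; negative binomial with r=2, p=0.196.
SD(Y) = √[r(1−p)/p²] = √(41.857559) = 6.469742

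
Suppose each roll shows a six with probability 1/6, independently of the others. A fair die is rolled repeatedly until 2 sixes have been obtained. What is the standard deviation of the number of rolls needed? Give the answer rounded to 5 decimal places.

7.74597

Y = total rolls until the second success; negative binomial with r=2, p=0.166667.
SD(Y) = √[r(1−p)/p²] = √(60.0000000) = 7.7459667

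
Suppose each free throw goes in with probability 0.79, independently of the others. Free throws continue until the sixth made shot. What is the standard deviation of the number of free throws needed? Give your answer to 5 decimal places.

Y = total free throws until the sixth success; negative binomial with r=6, p=0.79.
SD(Y) = √[r(1−p)/p²] = √(2.0189072) = 1.4208826

1.42088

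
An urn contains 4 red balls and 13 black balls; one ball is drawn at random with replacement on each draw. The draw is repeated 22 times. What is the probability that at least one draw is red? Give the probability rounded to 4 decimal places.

0.9973

P(at least one) = 1 − P(none) = 1 − (1 − 0.235294)^22
= 1 − 0.002734 = 0.997266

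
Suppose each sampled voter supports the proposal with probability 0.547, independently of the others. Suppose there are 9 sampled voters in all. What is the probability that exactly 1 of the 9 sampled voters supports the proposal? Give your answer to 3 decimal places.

X ~ Binomial(n=9, p=0.547).
P(X=1) = C(9,1) · p^1 · (1−p)^8
= 9 · 0.547 · 0.0017733 = 0.00873

0.009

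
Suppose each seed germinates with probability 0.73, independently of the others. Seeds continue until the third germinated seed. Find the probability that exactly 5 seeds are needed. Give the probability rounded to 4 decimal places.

Y = trial on which the third success occurs; negative binomial, r=3, p=0.73.
P(Y=5) = C(4,2) · p^3 · (1−p)^2
= 6 · 0.38902 · 0.0729 = 0.170156

0.1702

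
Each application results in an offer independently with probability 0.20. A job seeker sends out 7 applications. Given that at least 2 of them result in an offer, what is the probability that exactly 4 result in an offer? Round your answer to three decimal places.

X ~ Binomial(7, 0.20). Want P(X=4 | X≥2) = P(X=4) / P(X≥2).
P(X=4) = C(7,4)·0.20^4·0.80^3 = 0.02867
P(X≥2) = 1 − 0.20972 − 0.36700 = 0.42328
Ratio = 0.02867 / 0.42328 = 0.06774

0.068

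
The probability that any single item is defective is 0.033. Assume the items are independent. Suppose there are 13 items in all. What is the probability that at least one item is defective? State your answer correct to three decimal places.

P(at least one) = 1 − P(none) = 1 − (1 − 0.033)^13
= 1 − 0.64646 = 0.35354

0.354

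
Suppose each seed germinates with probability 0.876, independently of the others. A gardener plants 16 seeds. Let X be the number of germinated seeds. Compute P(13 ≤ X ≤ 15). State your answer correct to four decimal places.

0.7524

X ~ Binomial(16, 0.876); P(13 ≤ X ≤ 15) = Σ C(16,k) p^k (1−p)^(16−k) over k:
  k=13: C(16,13)·0.876^13·0.124^3 = 0.190988
  k=14: C(16,14)·0.876^14·0.124^2 = 0.289123
  k=15: C(16,15)·0.876^15·0.124^1 = 0.272335
Total = 0.752446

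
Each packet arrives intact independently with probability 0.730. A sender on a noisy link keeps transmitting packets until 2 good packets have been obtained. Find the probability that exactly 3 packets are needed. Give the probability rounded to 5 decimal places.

Y = trial on which the second success occurs; negative binomial, r=2, p=0.73.
P(Y=3) = C(2,1) · p^2 · (1−p)^1
= 2 · 0.5329 · 0.27 = 0.2877660

0.28777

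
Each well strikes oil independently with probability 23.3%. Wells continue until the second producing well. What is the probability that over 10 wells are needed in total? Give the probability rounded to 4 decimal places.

0.2845

Needing more than 10 wells ⇔ fewer than 2 successes in the first 10. With X ~ Binomial(10, 0.233), P(Y > 10) = P(X ≤ 1).
  k=0: C(10,0)·0.233^0·0.767^10 = 0.070462
  k=1: C(10,1)·0.233^1·0.767^9 = 0.214049
P(X ≤ 1) = 0.284511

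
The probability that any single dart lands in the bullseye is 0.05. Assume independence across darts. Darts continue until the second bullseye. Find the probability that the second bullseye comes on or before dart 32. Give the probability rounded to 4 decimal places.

0.4800

Finishing within 32 darts ⇔ at least 2 successes in the first 32. With X ~ Binomial(32, 0.05), P(Y ≤ 32) = 1 − P(X ≤ 1).
  k=0: C(32,0)·0.05^0·0.95^32 = 0.193711
  k=1: C(32,1)·0.05^1·0.95^31 = 0.326251
1 − 0.519962 = 0.480038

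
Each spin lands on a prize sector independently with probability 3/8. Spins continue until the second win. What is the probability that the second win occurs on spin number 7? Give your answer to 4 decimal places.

0.0805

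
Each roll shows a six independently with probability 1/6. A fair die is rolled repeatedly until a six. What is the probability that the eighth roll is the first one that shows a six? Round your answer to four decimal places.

Geometric (trials to first success), p = 0.166667.
P(Y = 8) = (1−p)^7 · p = 0.27908 · 0.166667 = 0.046514

0.0465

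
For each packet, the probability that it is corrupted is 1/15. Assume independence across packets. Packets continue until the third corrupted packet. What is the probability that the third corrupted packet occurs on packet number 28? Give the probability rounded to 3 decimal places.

Y = trial on which the third success occurs; negative binomial, r=3, p=0.066667.
P(Y=28) = C(27,2) · p^3 · (1−p)^25
= 351 · 0.0002963 · 0.1782 = 0.01853

0.019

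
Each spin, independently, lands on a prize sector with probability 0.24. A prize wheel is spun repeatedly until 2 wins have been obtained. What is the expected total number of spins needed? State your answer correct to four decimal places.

8.3333

Y = total spins until the second success; negative binomial with r=2, p=0.24.
E[Y] = r / p = 2 / 0.24 = 8.333333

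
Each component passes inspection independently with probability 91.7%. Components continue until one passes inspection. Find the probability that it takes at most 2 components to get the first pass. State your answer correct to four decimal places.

Y = number of components to the first success; geometric, p = 0.917.
P(Y ≤ 2) = 1 − (1−p)^2 = 1 − 0.006889 = 0.993111

0.9931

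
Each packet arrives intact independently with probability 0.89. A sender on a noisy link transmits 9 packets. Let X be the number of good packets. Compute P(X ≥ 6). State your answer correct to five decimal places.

0.98831

X ~ Binomial(9, 0.89); P(X ≥ 6) = Σ C(9,k) p^k (1−p)^(9−k) over k:
  k=6: C(9,6)·0.89^6·0.11^3 = 0.0555645
  k=7: C(9,7)·0.89^7·0.11^2 = 0.1926717
  k=8: C(9,8)·0.89^8·0.11^1 = 0.3897223
  k=9: C(9,9)·0.89^9·0.11^0 = 0.3503564
Total = 0.9883149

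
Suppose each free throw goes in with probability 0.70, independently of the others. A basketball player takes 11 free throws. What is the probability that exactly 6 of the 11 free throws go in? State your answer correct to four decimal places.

X ~ Binomial(n=11, p=0.70).
P(X=6) = C(11,6) · p^6 · (1−p)^5
= 462 · 0.11765 · 0.00243 = 0.132080

0.1321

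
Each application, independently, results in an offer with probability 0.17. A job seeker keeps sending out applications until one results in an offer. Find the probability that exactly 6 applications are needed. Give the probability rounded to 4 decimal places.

0.0670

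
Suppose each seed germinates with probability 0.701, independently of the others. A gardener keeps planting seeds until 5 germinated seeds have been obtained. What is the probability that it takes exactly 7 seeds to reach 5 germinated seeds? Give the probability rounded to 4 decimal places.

0.2270

Y = trial on which the fifth success occurs; negative binomial, r=5, p=0.701.
P(Y=7) = C(6,4) · p^5 · (1−p)^2
= 15 · 0.16927 · 0.089401 = 0.226999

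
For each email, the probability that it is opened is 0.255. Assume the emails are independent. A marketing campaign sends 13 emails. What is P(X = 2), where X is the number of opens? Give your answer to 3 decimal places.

0.199

X ~ Binomial(n=13, p=0.255).
P(X=2) = C(13,2) · p^2 · (1−p)^11
= 78 · 0.065025 · 0.039239 = 0.19902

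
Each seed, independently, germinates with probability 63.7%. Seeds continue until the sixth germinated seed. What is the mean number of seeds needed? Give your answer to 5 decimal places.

9.41915

Y = total seeds until the sixth success; negative binomial with r=6, p=0.637.
E[Y] = r / p = 6 / 0.637 = 9.4191523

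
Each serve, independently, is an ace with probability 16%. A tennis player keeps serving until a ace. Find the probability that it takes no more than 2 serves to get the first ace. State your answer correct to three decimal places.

Y = number of serves to the first success; geometric, p = 0.16.
P(Y ≤ 2) = 1 − (1−p)^2 = 1 − 0.70560 = 0.29440

0.294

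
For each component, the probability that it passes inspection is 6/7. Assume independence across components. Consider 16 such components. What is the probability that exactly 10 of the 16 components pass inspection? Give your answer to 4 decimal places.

X ~ Binomial(n=16, p=0.857143).
P(X=10) = C(16,10) · p^10 · (1−p)^6
= 8008 · 0.21406 · 8.4999e-06 = 0.014570

0.0146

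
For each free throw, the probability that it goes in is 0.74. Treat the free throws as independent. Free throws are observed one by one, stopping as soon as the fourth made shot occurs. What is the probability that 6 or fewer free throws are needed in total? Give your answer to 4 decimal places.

0.8144

Finishing within 6 free throws ⇔ at least 4 successes in the first 6. With X ~ Binomial(6, 0.74), P(Y ≤ 6) = 1 − P(X ≤ 3).
  k=0: C(6,0)·0.74^0·0.26^6 = 0.000309
  k=1: C(6,1)·0.74^1·0.26^5 = 0.005275
  k=2: C(6,2)·0.74^2·0.26^4 = 0.037536
  k=3: C(6,3)·0.74^3·0.26^3 = 0.142444
1 − 0.185565 = 0.814435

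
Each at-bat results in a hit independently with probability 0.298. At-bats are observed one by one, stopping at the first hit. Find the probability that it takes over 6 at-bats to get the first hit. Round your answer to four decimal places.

0.1197

Y = number of at-bats to the first success; geometric, p = 0.298.
P(Y > 6) = P(first 6 all fail) = (1−p)^6 = 0.119680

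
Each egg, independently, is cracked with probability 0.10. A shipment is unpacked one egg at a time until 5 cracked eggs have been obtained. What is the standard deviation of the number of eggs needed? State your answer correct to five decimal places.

21.21320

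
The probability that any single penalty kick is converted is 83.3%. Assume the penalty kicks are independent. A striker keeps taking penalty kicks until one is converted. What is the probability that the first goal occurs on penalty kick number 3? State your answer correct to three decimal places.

Geometric (trials to first success), p = 0.833.
P(Y = 3) = (1−p)^2 · p = 0.027889 · 0.833 = 0.02323

0.023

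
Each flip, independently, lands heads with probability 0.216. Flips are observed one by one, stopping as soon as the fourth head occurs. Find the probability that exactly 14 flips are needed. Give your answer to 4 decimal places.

Y = trial on which the fourth success occurs; negative binomial, r=4, p=0.216.
P(Y=14) = C(13,3) · p^4 · (1−p)^10
= 286 · 0.0021768 · 0.087733 = 0.054619

0.0546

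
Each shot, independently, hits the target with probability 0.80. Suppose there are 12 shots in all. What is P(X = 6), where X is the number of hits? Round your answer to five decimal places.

X ~ Binomial(n=12, p=0.80).
P(X=6) = C(12,6) · p^6 · (1−p)^6
= 924 · 0.26214 · 6.4e-05 = 0.0155021

0.01550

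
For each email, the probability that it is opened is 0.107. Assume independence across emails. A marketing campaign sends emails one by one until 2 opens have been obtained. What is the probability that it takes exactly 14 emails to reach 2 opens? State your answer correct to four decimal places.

Y = trial on which the second success occurs; negative binomial, r=2, p=0.107.
P(Y=14) = C(13,1) · p^2 · (1−p)^12
= 13 · 0.011449 · 0.25717 = 0.038276

0.0383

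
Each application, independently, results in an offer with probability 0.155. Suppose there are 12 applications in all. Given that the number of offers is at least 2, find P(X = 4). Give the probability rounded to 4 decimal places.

X ~ Binomial(12, 0.155). Want P(X=4 | X≥2) = P(X=4) / P(X≥2).
P(X=4) = C(12,4)·0.155^4·0.845^8 = 0.074265
P(X≥2) = 1 − 0.132520 − 0.291700 = 0.575780
Ratio = 0.074265 / 0.575780 = 0.128982

0.1290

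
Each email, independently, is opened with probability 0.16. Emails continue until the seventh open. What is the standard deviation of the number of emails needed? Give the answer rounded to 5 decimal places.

15.15544

Y = total emails until the seventh success; negative binomial with r=7, p=0.16.
SD(Y) = √[r(1−p)/p²] = √(229.6875000) = 15.1554446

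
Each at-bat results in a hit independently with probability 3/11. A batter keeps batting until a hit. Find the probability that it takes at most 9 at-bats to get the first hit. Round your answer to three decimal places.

Y = number of at-bats to the first success; geometric, p = 0.272727.
P(Y ≤ 9) = 1 − (1−p)^9 = 1 − 0.05692 = 0.94308

0.943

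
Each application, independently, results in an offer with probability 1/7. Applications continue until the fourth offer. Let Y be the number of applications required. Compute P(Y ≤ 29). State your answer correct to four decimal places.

0.6106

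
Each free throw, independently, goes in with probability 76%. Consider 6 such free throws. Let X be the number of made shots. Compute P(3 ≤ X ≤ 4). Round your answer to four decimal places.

X ~ Binomial(6, 0.76); P(3 ≤ X ≤ 4) = Σ C(6,k) p^k (1−p)^(6−k) over k:
  k=3: C(6,3)·0.76^3·0.24^3 = 0.121368
  k=4: C(6,4)·0.76^4·0.24^2 = 0.288249
Total = 0.409617

0.4096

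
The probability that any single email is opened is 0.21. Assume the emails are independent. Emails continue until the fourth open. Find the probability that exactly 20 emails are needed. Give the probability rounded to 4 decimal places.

0.0434

Y = trial on which the fourth success occurs; negative binomial, r=4, p=0.21.
P(Y=20) = C(19,3) · p^4 · (1−p)^16
= 969 · 0.0019448 · 0.023016 = 0.043374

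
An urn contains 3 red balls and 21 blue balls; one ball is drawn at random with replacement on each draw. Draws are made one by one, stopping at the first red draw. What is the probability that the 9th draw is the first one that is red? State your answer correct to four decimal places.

Geometric (trials to first success), p = 0.125.
P(Y = 9) = (1−p)^8 · p = 0.34361 · 0.125 = 0.042951

0.0430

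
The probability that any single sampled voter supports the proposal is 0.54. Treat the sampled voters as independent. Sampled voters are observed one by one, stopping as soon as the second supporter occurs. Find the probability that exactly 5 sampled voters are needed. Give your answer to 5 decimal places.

Y = trial on which the second success occurs; negative binomial, r=2, p=0.54.
P(Y=5) = C(4,1) · p^2 · (1−p)^3
= 4 · 0.2916 · 0.097336 = 0.1135327

0.11353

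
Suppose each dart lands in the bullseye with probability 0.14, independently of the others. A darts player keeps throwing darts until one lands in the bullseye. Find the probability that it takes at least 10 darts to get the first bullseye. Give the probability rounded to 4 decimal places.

Y = number of darts to the first success; geometric, p = 0.14.
P(Y > 9) = P(first 9 all fail) = (1−p)^9 = 0.257327

0.2573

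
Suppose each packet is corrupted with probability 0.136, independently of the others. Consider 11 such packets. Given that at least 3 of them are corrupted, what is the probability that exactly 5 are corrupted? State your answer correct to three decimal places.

0.050

X ~ Binomial(11, 0.136). Want P(X=5 | X≥3) = P(X=5) / P(X≥3).
P(X=5) = C(11,5)·0.136^5·0.864^6 = 0.00894
P(X≥3) = 1 − 0.20029 − 0.34679 − 0.27294 = 0.17998
Ratio = 0.00894 / 0.17998 = 0.04968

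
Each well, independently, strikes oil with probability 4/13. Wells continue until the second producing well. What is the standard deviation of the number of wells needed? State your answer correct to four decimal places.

3.8243

Y = total wells until the second success; negative binomial with r=2, p=0.307692.
SD(Y) = √[r(1−p)/p²] = √(14.625000) = 3.824265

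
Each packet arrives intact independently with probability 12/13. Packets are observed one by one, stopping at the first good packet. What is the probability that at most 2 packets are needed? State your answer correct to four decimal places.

Y = number of packets to the first success; geometric, p = 0.923077.
P(Y ≤ 2) = 1 − (1−p)^2 = 1 − 0.005917 = 0.994083

0.9941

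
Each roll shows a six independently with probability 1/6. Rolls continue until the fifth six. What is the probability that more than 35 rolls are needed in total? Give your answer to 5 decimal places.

Needing more than 35 rolls ⇔ fewer than 5 successes in the first 35. With X ~ Binomial(35, 0.166667), P(Y > 35) = P(X ≤ 4).
  k=0: C(35,0)·0.166667^0·0.833333^35 = 0.0016930
  k=1: C(35,1)·0.166667^1·0.833333^34 = 0.0118510
  k=2: C(35,2)·0.166667^2·0.833333^33 = 0.0402933
  k=3: C(35,3)·0.166667^3·0.833333^32 = 0.0886454
  k=4: C(35,4)·0.166667^4·0.833333^31 = 0.1418326
P(X ≤ 4) = 0.2843153

0.28432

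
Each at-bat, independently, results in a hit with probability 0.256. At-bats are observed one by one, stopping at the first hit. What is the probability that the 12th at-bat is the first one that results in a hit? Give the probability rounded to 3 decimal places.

0.010

Geometric (trials to first success), p = 0.256.
P(Y = 12) = (1−p)^11 · p = 0.038664 · 0.256 = 0.00990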